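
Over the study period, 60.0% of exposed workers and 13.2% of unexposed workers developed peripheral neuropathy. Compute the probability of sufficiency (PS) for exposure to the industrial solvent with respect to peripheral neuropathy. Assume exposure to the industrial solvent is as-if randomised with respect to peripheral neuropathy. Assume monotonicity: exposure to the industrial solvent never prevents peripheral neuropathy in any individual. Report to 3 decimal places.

p₁ = 0.6, p₀ = 0.132.
Under exogeneity and monotonicity, PS = (p₁ − p₀) / (1 − p₀).
PS = (0.6 − 0.132) / (1 − 0.132) = 0.468 / 0.868 ≈ 0.5392

PS ≈ 0.539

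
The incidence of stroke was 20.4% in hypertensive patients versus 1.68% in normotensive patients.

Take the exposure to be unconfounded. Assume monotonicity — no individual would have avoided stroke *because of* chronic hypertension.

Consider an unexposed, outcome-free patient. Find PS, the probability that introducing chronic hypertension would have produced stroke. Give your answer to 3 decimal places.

PS ≈ 0.190

p₁ = 0.204, p₀ = 0.0168.
Under exogeneity and monotonicity, PS = (p₁ − p₀) / (1 − p₀).
PS = (0.204 − 0.0168) / (1 − 0.0168) = 0.1872 / 0.9832 ≈ 0.1904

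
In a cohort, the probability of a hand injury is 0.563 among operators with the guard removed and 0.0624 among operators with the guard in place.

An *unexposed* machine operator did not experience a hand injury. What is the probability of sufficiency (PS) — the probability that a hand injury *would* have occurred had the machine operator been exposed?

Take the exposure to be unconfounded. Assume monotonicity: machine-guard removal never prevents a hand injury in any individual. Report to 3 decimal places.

Let p₁ = 0.563, p₀ = 0.0624.
Under exogeneity and monotonicity, PS = (p₁ − p₀) / (1 − p₀).
PS = (0.563 − 0.0624) / (1 − 0.0624) = 0.5006 / 0.9376 ≈ 0.5339

PS ≈ 0.534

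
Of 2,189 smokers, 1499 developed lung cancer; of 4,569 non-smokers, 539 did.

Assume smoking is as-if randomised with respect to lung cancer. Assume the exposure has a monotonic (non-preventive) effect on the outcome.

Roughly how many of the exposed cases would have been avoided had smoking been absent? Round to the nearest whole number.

about 1241 cases

p₁ = P(outcome | exposed) = 1499/2189 = 0.68479
p₀ = P(outcome | unexposed) = 539/4569 = 0.11797
PN = (p₁ − p₀)/p₁ = (0.68479 − 0.11797) / 0.68479 ≈ 0.82773.
Attributable cases ≈ PN × (exposed cases) = 0.82773 × 1499 ≈ 1240.77.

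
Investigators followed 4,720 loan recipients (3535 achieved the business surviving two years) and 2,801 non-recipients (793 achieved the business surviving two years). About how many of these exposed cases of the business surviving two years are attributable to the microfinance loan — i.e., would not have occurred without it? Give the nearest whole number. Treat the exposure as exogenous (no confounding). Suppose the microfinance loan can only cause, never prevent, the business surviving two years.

p₁ = P(outcome | exposed) = 3535/4720 = 0.74894
p₀ = P(outcome | unexposed) = 793/2801 = 0.28311
PN = (p₁ − p₀)/p₁ = (0.74894 − 0.28311) / 0.74894 ≈ 0.62198.
Attributable cases ≈ PN × (exposed cases) = 0.62198 × 3535 ≈ 2198.71.

about 2199 cases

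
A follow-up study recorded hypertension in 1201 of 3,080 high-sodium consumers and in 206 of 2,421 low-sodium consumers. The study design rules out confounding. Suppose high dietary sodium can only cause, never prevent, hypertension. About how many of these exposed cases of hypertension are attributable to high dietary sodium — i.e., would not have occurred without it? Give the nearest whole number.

p₁ = P(outcome | exposed) = 1201/3080 = 0.38994
p₀ = P(outcome | unexposed) = 206/2421 = 0.085089
PN = (p₁ − p₀)/p₁ = (0.38994 − 0.085089) / 0.38994 ≈ 0.78179.
Attributable cases ≈ PN × (exposed cases) = 0.78179 × 1201 ≈ 938.93.

about 939 cases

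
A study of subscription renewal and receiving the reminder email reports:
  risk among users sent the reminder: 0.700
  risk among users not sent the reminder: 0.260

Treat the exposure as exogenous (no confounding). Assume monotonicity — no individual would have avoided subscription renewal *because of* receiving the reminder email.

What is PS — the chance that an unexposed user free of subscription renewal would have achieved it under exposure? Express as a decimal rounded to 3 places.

Let p₁ = 0.7, p₀ = 0.26.
Under exogeneity and monotonicity, PS = (p₁ − p₀) / (1 − p₀).
PS = (0.7 − 0.26) / (1 − 0.26) = 0.44 / 0.74 ≈ 0.5946

PS ≈ 0.595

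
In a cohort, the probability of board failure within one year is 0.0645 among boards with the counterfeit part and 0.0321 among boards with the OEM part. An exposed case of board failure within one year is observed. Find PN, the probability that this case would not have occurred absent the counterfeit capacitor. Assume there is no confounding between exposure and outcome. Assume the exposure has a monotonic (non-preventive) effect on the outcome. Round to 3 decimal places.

PN ≈ 0.502

Let p₁ = 0.0645, p₀ = 0.0321.
Under exogeneity and monotonicity, PN = (p₁ − p₀) / p₁.
PN = (0.0645 − 0.0321) / 0.0645 = 0.0324 / 0.0645 ≈ 0.5023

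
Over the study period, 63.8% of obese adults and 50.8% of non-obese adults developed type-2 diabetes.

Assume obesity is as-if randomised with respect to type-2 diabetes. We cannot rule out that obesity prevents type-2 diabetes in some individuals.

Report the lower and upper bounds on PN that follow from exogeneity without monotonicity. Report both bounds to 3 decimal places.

p₁ = 0.638, p₀ = 0.508.
Under exogeneity alone the bounds on PN are max{0,(p₁−p₀)/p₁} ≤ PN ≤ min{1,(1−p₀)/p₁}.
  lower = (p₁ − p₀)/p₁ = 0.13 / 0.638 ≈ 0.2038
  upper = min{1, (1 − p₀)/p₁} = 0.492 / 0.638 ≈ 0.7712

0.204 ≤ PN ≤ 0.771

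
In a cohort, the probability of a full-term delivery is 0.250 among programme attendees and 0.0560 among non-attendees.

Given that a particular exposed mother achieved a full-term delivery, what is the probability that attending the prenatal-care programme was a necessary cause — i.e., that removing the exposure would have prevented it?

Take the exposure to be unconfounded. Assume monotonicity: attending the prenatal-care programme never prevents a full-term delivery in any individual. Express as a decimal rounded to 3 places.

Let p₁ = 0.25, p₀ = 0.056.
Under exogeneity and monotonicity, PN = (p₁ − p₀) / p₁.
PN = (0.25 − 0.056) / 0.25 = 0.194 / 0.25 ≈ 0.7760

PN ≈ 0.776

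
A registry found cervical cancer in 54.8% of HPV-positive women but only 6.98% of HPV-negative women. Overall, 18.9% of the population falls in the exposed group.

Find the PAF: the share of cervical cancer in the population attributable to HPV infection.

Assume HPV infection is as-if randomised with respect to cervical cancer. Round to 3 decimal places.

p₁ = 0.548, p₀ = 0.0698.
Overall risk P(Y=1) = π·p₁ + (1−π)·p₀ = 0.189×0.548 + 0.811×0.0698 = 0.16018.
Under exogeneity, PAF = [P(Y=1) − p₀] / P(Y=1).
PAF = (0.16018 − 0.0698) / 0.16018 ≈ 0.5642

PAF ≈ 0.564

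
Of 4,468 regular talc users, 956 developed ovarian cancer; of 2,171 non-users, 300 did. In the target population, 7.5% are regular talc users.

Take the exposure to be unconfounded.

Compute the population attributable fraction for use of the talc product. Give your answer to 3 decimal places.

PAF ≈ 0.040

p₁ = P(outcome | exposed) = 956/4468 = 0.21397
p₀ = P(outcome | unexposed) = 300/2171 = 0.13819
Overall risk P(Y=1) = π·p₁ + (1−π)·p₀ = 0.075×0.21397 + 0.925×0.13819 = 0.14387.
Under exogeneity, PAF = [P(Y=1) − p₀] / P(Y=1).
PAF = (0.14387 − 0.13819) / 0.14387 ≈ 0.0395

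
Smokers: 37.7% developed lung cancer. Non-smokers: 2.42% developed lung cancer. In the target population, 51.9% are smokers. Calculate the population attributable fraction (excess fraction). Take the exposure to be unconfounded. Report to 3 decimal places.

PAF ≈ 0.883

p₁ = 0.377, p₀ = 0.0242.
Overall risk P(Y=1) = π·p₁ + (1−π)·p₀ = 0.519×0.377 + 0.481×0.0242 = 0.2073.
Under exogeneity, PAF = [P(Y=1) − p₀] / P(Y=1).
PAF = (0.2073 − 0.0242) / 0.2073 ≈ 0.8833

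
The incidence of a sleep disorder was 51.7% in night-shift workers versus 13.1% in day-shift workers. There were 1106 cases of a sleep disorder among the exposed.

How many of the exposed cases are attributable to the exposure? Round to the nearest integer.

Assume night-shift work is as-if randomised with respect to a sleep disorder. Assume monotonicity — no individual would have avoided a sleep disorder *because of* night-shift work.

p₁ = 0.517, p₀ = 0.131.
PN = (p₁ − p₀)/p₁ = (0.517 − 0.131) / 0.517 ≈ 0.74662.
Attributable cases ≈ PN × (exposed cases) = 0.74662 × 1106 ≈ 825.76.

about 826 cases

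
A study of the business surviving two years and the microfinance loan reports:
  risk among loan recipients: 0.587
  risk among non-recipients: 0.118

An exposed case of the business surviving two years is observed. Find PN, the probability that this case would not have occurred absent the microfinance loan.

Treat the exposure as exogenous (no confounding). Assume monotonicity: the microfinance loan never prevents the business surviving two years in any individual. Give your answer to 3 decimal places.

Let p₁ = 0.587, p₀ = 0.118.
Under exogeneity and monotonicity, PN = (p₁ − p₀) / p₁.
PN = (0.587 − 0.118) / 0.587 = 0.469 / 0.587 ≈ 0.7990

PN ≈ 0.799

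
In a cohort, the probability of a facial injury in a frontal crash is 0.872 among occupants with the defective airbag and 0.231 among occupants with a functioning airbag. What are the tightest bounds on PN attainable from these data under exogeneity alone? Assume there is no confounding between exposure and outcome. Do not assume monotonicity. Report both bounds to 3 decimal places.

0.735 ≤ PN ≤ 0.882

Let p₁ = 0.872, p₀ = 0.231.
Under exogeneity alone the bounds on PN are max{0,(p₁−p₀)/p₁} ≤ PN ≤ min{1,(1−p₀)/p₁}.
  lower = (p₁ − p₀)/p₁ = 0.641 / 0.872 ≈ 0.7351
  upper = min{1, (1 − p₀)/p₁} = 0.769 / 0.872 ≈ 0.8819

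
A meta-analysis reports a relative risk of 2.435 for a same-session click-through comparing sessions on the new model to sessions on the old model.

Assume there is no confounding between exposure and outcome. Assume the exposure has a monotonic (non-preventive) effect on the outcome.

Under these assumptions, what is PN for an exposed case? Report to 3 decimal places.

PN ≈ 0.589

Under exogeneity and monotonicity, PN = (RR − 1) / RR = 1 − 1/RR.
PN = (2.435 − 1) / 2.435 = 1.435 / 2.435 ≈ 0.5893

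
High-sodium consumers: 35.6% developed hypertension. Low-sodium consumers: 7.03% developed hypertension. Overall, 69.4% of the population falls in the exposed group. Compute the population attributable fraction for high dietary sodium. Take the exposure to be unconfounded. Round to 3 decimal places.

p₁ = 0.356, p₀ = 0.0703.
Overall risk P(Y=1) = π·p₁ + (1−π)·p₀ = 0.694×0.356 + 0.306×0.0703 = 0.26858.
Under exogeneity, PAF = [P(Y=1) − p₀] / P(Y=1).
PAF = (0.26858 − 0.0703) / 0.26858 ≈ 0.7382

PAF ≈ 0.738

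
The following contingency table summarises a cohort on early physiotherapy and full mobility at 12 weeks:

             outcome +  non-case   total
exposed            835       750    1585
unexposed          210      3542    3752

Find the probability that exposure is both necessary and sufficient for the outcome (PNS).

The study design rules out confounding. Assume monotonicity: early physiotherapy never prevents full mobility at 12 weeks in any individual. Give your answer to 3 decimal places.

p₁ = P(outcome | exposed) = 835/1585 = 0.52681
p₀ = P(outcome | unexposed) = 210/3752 = 0.05597
Under exogeneity and monotonicity, PNS = p₁ − p₀.
PNS = 0.52681 − 0.05597 = 0.47084

PNS ≈ 0.471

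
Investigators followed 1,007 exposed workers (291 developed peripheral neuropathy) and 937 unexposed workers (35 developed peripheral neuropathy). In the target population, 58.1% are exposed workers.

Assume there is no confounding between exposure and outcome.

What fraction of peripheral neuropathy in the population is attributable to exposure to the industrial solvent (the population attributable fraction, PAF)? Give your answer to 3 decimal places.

PAF ≈ 0.796

p₁ = P(outcome | exposed) = 291/1007 = 0.28898
p₀ = P(outcome | unexposed) = 35/937 = 0.037353
Overall risk P(Y=1) = π·p₁ + (1−π)·p₀ = 0.581×0.28898 + 0.419×0.037353 = 0.18355.
Under exogeneity, PAF = [P(Y=1) − p₀] / P(Y=1).
PAF = (0.18355 − 0.037353) / 0.18355 ≈ 0.7965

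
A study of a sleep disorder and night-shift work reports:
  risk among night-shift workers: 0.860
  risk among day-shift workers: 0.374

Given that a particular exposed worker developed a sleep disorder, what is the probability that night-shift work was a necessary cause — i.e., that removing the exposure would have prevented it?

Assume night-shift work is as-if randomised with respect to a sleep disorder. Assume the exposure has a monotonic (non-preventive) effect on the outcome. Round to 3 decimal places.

PN ≈ 0.565

Let p₁ = 0.86, p₀ = 0.374.
Under exogeneity and monotonicity, PN = (p₁ − p₀) / p₁.
PN = (0.86 − 0.374) / 0.86 = 0.486 / 0.86 ≈ 0.5651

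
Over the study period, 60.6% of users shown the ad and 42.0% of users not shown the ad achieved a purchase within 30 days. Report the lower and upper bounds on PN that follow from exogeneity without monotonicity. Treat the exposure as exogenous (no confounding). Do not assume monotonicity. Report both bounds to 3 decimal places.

p₁ = 0.606, p₀ = 0.42.
Under exogeneity alone the bounds on PN are max{0,(p₁−p₀)/p₁} ≤ PN ≤ min{1,(1−p₀)/p₁}.
  lower = (p₁ − p₀)/p₁ = 0.186 / 0.606 ≈ 0.3069
  upper = min{1, (1 − p₀)/p₁} = 0.58 / 0.606 ≈ 0.9571

0.307 ≤ PN ≤ 0.957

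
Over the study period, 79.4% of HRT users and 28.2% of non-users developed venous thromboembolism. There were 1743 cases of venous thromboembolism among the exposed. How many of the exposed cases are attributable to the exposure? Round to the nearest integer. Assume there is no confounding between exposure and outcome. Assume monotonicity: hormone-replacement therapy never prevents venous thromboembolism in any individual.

p₁ = 0.794, p₀ = 0.282.
PN = (p₁ − p₀)/p₁ = (0.794 − 0.282) / 0.794 ≈ 0.64484.
Attributable cases ≈ PN × (exposed cases) = 0.64484 × 1743 ≈ 1123.95.

about 1124 cases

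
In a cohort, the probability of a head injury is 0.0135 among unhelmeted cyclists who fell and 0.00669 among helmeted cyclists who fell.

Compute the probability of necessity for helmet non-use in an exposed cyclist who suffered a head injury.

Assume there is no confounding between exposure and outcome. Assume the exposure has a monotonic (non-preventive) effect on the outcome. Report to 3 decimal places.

PN ≈ 0.504

Let p₁ = 0.0135, p₀ = 0.00669.
Under exogeneity and monotonicity, PN = (p₁ − p₀) / p₁.
PN = (0.0135 − 0.00669) / 0.0135 = 0.00681 / 0.0135 ≈ 0.5044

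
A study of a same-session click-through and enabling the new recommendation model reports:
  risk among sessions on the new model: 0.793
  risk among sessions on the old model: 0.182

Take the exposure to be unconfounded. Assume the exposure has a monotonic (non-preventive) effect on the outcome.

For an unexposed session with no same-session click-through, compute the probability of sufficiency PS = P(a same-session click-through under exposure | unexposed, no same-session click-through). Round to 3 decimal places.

Let p₁ = 0.793, p₀ = 0.182.
Under exogeneity and monotonicity, PS = (p₁ − p₀) / (1 − p₀).
PS = (0.793 − 0.182) / (1 − 0.182) = 0.611 / 0.818 ≈ 0.7469

PS ≈ 0.747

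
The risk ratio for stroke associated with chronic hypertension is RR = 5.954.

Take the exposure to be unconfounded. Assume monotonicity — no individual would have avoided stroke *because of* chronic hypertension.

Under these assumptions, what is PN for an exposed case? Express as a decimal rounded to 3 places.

Under exogeneity and monotonicity, PN = (RR − 1) / RR = 1 − 1/RR.
PN = (5.954 − 1) / 5.954 = 4.954 / 5.954 ≈ 0.8320

PN ≈ 0.832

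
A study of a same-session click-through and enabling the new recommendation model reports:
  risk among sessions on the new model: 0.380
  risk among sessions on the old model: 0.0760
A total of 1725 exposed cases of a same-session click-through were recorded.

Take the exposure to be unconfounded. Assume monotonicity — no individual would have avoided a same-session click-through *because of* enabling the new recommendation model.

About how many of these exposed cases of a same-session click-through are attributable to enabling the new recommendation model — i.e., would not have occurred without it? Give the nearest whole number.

Let p₁ = 0.38, p₀ = 0.076.
PN = (p₁ − p₀)/p₁ = (0.38 − 0.076) / 0.38 ≈ 0.80000.
Attributable cases ≈ PN × (exposed cases) = 0.80000 × 1725 ≈ 1380.00.

about 1380 cases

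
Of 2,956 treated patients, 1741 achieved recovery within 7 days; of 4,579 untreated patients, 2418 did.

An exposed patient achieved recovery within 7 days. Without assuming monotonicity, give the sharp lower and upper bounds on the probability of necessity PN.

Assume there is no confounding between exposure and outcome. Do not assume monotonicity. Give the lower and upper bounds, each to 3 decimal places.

0.103 ≤ PN ≤ 0.801

p₁ = P(outcome | exposed) = 1741/2956 = 0.58897
p₀ = P(outcome | unexposed) = 2418/4579 = 0.52806
Under exogeneity alone the bounds on PN are max{0,(p₁−p₀)/p₁} ≤ PN ≤ min{1,(1−p₀)/p₁}.
  lower = (p₁ − p₀)/p₁ = 0.060909 / 0.58897 ≈ 0.1034
  upper = min{1, (1 − p₀)/p₁} = 0.47194 / 0.58897 ≈ 0.8013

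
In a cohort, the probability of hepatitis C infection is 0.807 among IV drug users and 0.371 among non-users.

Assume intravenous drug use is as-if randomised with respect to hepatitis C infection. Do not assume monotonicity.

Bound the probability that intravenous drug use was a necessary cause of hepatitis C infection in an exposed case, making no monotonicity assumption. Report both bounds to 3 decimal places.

Let p₁ = 0.807, p₀ = 0.371.
Under exogeneity alone the bounds on PN are max{0,(p₁−p₀)/p₁} ≤ PN ≤ min{1,(1−p₀)/p₁}.
  lower = (p₁ − p₀)/p₁ = 0.436 / 0.807 ≈ 0.5403
  upper = min{1, (1 − p₀)/p₁} = 0.629 / 0.807 ≈ 0.7794

0.540 ≤ PN ≤ 0.779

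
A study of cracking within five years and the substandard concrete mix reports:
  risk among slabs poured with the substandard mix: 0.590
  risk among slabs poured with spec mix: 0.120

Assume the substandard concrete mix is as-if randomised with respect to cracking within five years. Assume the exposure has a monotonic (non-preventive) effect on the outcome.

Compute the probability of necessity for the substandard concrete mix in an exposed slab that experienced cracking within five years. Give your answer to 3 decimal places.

Let p₁ = 0.59, p₀ = 0.12.
Under exogeneity and monotonicity, PN = (p₁ − p₀) / p₁.
PN = (0.59 − 0.12) / 0.59 = 0.47 / 0.59 ≈ 0.7966

PN ≈ 0.797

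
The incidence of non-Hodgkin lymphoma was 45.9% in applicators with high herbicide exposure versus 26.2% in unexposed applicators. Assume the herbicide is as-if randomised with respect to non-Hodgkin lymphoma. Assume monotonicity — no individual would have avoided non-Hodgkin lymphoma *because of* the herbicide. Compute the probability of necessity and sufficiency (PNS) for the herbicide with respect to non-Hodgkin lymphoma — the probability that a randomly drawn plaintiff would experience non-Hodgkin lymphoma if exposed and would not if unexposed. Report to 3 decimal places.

p₁ = 0.459, p₀ = 0.262.
Under exogeneity and monotonicity, PNS = p₁ − p₀.
PNS = 0.459 − 0.262 = 0.197

PNS ≈ 0.197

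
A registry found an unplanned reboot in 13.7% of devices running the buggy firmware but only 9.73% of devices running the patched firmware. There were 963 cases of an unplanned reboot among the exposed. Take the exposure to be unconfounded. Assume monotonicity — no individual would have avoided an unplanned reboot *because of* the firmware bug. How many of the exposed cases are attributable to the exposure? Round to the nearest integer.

about 279 cases

p₁ = 0.137, p₀ = 0.0973.
PN = (p₁ − p₀)/p₁ = (0.137 − 0.0973) / 0.137 ≈ 0.28978.
Attributable cases ≈ PN × (exposed cases) = 0.28978 × 963 ≈ 279.06.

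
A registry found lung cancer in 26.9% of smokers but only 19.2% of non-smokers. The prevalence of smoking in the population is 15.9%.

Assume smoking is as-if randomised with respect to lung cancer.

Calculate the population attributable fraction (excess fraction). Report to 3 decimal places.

PAF ≈ 0.060

p₁ = 0.269, p₀ = 0.192.
Overall risk P(Y=1) = π·p₁ + (1−π)·p₀ = 0.159×0.269 + 0.841×0.192 = 0.20424.
Under exogeneity, PAF = [P(Y=1) − p₀] / P(Y=1).
PAF = (0.20424 − 0.192) / 0.20424 ≈ 0.0599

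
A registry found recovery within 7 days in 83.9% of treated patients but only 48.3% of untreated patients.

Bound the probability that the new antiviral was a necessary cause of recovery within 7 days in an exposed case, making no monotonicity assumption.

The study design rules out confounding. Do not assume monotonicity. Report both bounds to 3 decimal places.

0.424 ≤ PN ≤ 0.616

p₁ = 0.839, p₀ = 0.483.
Under exogeneity alone the bounds on PN are max{0,(p₁−p₀)/p₁} ≤ PN ≤ min{1,(1−p₀)/p₁}.
  lower = (p₁ − p₀)/p₁ = 0.356 / 0.839 ≈ 0.4243
  upper = min{1, (1 − p₀)/p₁} = 0.517 / 0.839 ≈ 0.6162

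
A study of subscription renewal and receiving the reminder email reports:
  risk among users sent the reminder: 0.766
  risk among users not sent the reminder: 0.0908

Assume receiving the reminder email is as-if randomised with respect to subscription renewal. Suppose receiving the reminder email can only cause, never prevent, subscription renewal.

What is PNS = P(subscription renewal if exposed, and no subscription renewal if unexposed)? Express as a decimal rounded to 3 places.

Let p₁ = 0.766, p₀ = 0.0908.
Under exogeneity and monotonicity, PNS = p₁ − p₀.
PNS = 0.766 − 0.0908 = 0.6752

PNS ≈ 0.675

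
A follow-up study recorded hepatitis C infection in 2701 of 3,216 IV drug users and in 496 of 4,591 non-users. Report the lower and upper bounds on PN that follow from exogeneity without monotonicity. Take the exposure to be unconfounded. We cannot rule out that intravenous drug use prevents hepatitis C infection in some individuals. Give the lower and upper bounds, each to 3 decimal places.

0.871 ≤ PN ≤ 1.000

p₁ = P(outcome | exposed) = 2701/3216 = 0.83986
p₀ = P(outcome | unexposed) = 496/4591 = 0.10804
Under exogeneity alone the bounds on PN are max{0,(p₁−p₀)/p₁} ≤ PN ≤ min{1,(1−p₀)/p₁}.
  lower = (p₁ − p₀)/p₁ = 0.73183 / 0.83986 ≈ 0.8714
  upper = min{1, (1 − p₀)/p₁} = 0.89196 / 0.83986 ≈ 1.0620 → capped at 1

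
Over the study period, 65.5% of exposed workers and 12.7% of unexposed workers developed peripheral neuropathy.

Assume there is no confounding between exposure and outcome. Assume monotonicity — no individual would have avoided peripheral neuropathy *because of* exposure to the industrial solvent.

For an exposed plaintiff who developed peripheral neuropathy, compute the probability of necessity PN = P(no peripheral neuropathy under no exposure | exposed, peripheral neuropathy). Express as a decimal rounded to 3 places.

PN ≈ 0.806

p₁ = 0.655, p₀ = 0.127.
Under exogeneity and monotonicity, PN = (p₁ − p₀) / p₁.
PN = (0.655 − 0.127) / 0.655 = 0.528 / 0.655 ≈ 0.8061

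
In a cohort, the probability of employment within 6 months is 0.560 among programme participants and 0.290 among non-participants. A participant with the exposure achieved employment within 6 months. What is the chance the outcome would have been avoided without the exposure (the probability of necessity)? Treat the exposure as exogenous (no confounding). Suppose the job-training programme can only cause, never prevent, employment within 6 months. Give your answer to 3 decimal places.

PN ≈ 0.482

Let p₁ = 0.56, p₀ = 0.29.
Under exogeneity and monotonicity, PN = (p₁ − p₀) / p₁.
PN = (0.56 − 0.29) / 0.56 = 0.27 / 0.56 ≈ 0.4821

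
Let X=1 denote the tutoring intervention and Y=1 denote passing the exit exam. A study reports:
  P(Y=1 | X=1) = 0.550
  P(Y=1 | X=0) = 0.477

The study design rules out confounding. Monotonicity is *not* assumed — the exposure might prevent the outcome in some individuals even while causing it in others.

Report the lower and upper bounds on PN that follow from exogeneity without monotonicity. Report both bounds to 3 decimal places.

Let p₁ = 0.55, p₀ = 0.477.
Under exogeneity alone the bounds on PN are max{0,(p₁−p₀)/p₁} ≤ PN ≤ min{1,(1−p₀)/p₁}.
  lower = (p₁ − p₀)/p₁ = 0.073 / 0.55 ≈ 0.1327
  upper = min{1, (1 − p₀)/p₁} = 0.523 / 0.55 ≈ 0.9509

0.133 ≤ PN ≤ 0.951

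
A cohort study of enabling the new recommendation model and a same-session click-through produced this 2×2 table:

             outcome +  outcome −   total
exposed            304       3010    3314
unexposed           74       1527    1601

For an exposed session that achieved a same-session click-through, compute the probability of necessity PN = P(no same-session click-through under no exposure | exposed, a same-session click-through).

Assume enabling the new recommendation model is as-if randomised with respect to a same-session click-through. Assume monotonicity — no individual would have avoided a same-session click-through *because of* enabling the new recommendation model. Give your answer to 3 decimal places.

p₁ = P(outcome | exposed) = 304/3314 = 0.091732
p₀ = P(outcome | unexposed) = 74/1601 = 0.046221
Under exogeneity and monotonicity, PN = (p₁ − p₀)/p₁.
PN = (0.091732 − 0.046221) / 0.091732 ≈ 0.4961

PN ≈ 0.496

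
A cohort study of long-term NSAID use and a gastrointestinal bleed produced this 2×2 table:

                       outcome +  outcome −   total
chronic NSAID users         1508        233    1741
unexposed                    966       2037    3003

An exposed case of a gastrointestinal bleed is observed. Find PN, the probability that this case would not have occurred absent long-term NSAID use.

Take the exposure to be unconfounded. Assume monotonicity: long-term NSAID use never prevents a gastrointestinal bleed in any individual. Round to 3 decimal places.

p₁ = P(outcome | exposed) = 1508/1741 = 0.86617
p₀ = P(outcome | unexposed) = 966/3003 = 0.32168
Under exogeneity and monotonicity, PN = (p₁ − p₀)/p₁.
PN = (0.86617 − 0.32168) / 0.86617 ≈ 0.6286

PN ≈ 0.629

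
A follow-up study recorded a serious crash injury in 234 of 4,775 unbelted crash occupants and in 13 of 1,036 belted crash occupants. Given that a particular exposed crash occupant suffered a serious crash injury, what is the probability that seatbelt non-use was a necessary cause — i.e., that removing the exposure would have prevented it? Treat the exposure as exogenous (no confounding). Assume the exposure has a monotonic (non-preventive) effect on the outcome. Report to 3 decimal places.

PN ≈ 0.744

p₁ = P(outcome | exposed) = 234/4775 = 0.049005
p₀ = P(outcome | unexposed) = 13/1036 = 0.012548
Under exogeneity and monotonicity, PN = (p₁ − p₀) / p₁.
PN = (0.049005 − 0.012548) / 0.049005 = 0.036457 / 0.049005 ≈ 0.7439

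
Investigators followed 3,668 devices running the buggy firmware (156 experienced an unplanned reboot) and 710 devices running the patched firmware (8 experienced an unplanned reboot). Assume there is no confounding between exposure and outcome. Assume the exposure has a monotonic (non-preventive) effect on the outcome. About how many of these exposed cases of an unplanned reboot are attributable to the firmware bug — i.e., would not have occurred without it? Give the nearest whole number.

about 115 cases

p₁ = P(outcome | exposed) = 156/3668 = 0.04253
p₀ = P(outcome | unexposed) = 8/710 = 0.011268
PN = (p₁ − p₀)/p₁ = (0.04253 − 0.011268) / 0.04253 ≈ 0.73507.
Attributable cases ≈ PN × (exposed cases) = 0.73507 × 156 ≈ 114.67.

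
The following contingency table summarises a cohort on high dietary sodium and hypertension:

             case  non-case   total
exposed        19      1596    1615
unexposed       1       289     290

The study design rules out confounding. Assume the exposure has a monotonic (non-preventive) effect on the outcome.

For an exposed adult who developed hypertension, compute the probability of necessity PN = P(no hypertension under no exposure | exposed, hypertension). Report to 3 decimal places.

PN ≈ 0.707

p₁ = P(outcome | exposed) = 19/1615 = 0.011765
p₀ = P(outcome | unexposed) = 1/290 = 0.0034483
Under exogeneity and monotonicity, PN = (p₁ − p₀) / p₁.
PN = (0.011765 − 0.0034483) / 0.011765 = 0.0083164 / 0.011765 ≈ 0.7069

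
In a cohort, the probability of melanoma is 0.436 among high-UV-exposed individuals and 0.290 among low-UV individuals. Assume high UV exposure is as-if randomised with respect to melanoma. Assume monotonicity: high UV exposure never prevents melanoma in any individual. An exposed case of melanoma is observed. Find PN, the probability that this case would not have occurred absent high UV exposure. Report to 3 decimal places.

PN ≈ 0.335

Let p₁ = 0.436, p₀ = 0.29.
Under exogeneity and monotonicity, PN = (p₁ − p₀) / p₁.
PN = (0.436 − 0.29) / 0.436 = 0.146 / 0.436 ≈ 0.3349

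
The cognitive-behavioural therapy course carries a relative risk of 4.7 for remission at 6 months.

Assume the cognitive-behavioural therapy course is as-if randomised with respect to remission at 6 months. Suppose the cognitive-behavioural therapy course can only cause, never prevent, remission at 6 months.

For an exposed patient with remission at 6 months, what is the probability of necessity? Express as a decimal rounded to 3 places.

PN ≈ 0.787

Under exogeneity and monotonicity, PN = (RR − 1) / RR = 1 − 1/RR.
PN = (4.7 − 1) / 4.7 = 3.7 / 4.7 ≈ 0.7872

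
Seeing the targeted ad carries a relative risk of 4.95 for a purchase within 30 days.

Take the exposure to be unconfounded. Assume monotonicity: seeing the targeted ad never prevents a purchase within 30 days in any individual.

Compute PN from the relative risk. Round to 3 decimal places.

PN ≈ 0.798

Under exogeneity and monotonicity, PN = (RR − 1) / RR = 1 − 1/RR.
PN = (4.95 − 1) / 4.95 = 3.95 / 4.95 ≈ 0.7980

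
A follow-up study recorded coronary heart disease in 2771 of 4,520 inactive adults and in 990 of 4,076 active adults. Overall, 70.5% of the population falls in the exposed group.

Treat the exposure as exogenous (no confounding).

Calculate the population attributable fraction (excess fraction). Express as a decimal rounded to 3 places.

p₁ = P(outcome | exposed) = 2771/4520 = 0.61305
p₀ = P(outcome | unexposed) = 990/4076 = 0.24289
Overall risk P(Y=1) = π·p₁ + (1−π)·p₀ = 0.705×0.61305 + 0.295×0.24289 = 0.50385.
Under exogeneity, PAF = [P(Y=1) − p₀] / P(Y=1).
PAF = (0.50385 − 0.24289) / 0.50385 ≈ 0.5179

PAF ≈ 0.518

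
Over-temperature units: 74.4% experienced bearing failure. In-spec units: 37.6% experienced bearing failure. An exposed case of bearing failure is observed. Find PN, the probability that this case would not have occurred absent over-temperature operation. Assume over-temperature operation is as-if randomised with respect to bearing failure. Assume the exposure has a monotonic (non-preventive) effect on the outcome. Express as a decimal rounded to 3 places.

PN ≈ 0.495

p₁ = 0.744, p₀ = 0.376.
Under exogeneity and monotonicity, PN = (p₁ − p₀) / p₁.
PN = (0.744 − 0.376) / 0.744 = 0.368 / 0.744 ≈ 0.4946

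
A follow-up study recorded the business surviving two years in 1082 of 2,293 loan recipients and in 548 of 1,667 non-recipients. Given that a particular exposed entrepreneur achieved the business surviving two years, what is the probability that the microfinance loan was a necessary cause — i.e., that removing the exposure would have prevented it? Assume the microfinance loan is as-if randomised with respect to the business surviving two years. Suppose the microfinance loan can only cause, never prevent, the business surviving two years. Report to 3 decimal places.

PN ≈ 0.303

p₁ = P(outcome | exposed) = 1082/2293 = 0.47187
p₀ = P(outcome | unexposed) = 548/1667 = 0.32873
Under exogeneity and monotonicity, PN = (p₁ − p₀) / p₁.
PN = (0.47187 − 0.32873) / 0.47187 = 0.14314 / 0.47187 ≈ 0.3033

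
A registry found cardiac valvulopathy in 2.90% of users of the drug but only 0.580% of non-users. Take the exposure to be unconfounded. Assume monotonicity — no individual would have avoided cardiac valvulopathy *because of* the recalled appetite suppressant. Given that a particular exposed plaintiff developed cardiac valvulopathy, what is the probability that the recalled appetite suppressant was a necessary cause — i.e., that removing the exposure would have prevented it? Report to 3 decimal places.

PN ≈ 0.800

p₁ = 0.029, p₀ = 0.0058.
Under exogeneity and monotonicity, PN = (p₁ − p₀) / p₁.
PN = (0.029 − 0.0058) / 0.029 = 0.0232 / 0.029 ≈ 0.8000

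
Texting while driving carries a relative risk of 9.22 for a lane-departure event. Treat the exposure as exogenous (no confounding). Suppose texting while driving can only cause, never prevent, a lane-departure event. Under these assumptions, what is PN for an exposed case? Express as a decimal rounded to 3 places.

PN ≈ 0.892

Under exogeneity and monotonicity, PN = (RR − 1) / RR = 1 − 1/RR.
PN = (9.22 − 1) / 9.22 = 8.22 / 9.22 ≈ 0.8915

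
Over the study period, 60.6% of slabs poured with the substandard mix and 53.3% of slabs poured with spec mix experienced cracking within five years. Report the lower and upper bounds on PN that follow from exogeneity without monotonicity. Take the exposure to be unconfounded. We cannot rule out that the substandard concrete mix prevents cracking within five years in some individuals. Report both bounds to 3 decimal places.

p₁ = 0.606, p₀ = 0.533.
Under exogeneity alone the bounds on PN are max{0,(p₁−p₀)/p₁} ≤ PN ≤ min{1,(1−p₀)/p₁}.
  lower = (p₁ − p₀)/p₁ = 0.073 / 0.606 ≈ 0.1205
  upper = min{1, (1 − p₀)/p₁} = 0.467 / 0.606 ≈ 0.7706

0.120 ≤ PN ≤ 0.771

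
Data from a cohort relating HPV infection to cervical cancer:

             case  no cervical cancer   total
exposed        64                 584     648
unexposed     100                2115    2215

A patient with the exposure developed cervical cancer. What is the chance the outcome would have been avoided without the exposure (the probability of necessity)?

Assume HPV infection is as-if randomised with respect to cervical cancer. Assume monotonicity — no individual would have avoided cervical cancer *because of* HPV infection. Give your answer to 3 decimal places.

p₁ = P(outcome | exposed) = 64/648 = 0.098765
p₀ = P(outcome | unexposed) = 100/2215 = 0.045147
Under exogeneity and monotonicity, PN = (p₁ − p₀) / p₁.
PN = (0.098765 − 0.045147) / 0.098765 = 0.053619 / 0.098765 ≈ 0.5429

PN ≈ 0.543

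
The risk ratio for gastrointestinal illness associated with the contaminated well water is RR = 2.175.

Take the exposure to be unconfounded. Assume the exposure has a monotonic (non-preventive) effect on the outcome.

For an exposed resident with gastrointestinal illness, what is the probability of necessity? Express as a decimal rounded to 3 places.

PN ≈ 0.540

Under exogeneity and monotonicity, PN = (RR − 1) / RR = 1 − 1/RR.
PN = (2.175 − 1) / 2.175 = 1.175 / 2.175 ≈ 0.5402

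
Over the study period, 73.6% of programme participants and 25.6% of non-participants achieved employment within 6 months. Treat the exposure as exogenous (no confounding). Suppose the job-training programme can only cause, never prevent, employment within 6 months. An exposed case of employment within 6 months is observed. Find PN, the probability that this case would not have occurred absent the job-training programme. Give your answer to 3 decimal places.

PN ≈ 0.652

p₁ = 0.736, p₀ = 0.256.
Under exogeneity and monotonicity, PN = (p₁ − p₀) / p₁.
PN = (0.736 − 0.256) / 0.736 = 0.48 / 0.736 ≈ 0.6522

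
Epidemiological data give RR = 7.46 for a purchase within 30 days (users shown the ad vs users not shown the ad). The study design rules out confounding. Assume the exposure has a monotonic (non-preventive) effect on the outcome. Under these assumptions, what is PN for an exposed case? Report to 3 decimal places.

Under exogeneity and monotonicity, PN = (RR − 1) / RR = 1 − 1/RR.
PN = (7.46 − 1) / 7.46 = 6.46 / 7.46 ≈ 0.8660

PN ≈ 0.866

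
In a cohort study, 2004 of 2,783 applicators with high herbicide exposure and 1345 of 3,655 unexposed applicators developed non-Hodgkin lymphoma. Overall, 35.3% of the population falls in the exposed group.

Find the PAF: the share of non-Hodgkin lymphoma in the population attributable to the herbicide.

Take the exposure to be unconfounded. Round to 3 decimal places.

PAF ≈ 0.252

p₁ = P(outcome | exposed) = 2004/2783 = 0.72009
p₀ = P(outcome | unexposed) = 1345/3655 = 0.36799
Overall risk P(Y=1) = π·p₁ + (1−π)·p₀ = 0.353×0.72009 + 0.647×0.36799 = 0.49228.
Under exogeneity, PAF = [P(Y=1) − p₀] / P(Y=1).
PAF = (0.49228 − 0.36799) / 0.49228 ≈ 0.2525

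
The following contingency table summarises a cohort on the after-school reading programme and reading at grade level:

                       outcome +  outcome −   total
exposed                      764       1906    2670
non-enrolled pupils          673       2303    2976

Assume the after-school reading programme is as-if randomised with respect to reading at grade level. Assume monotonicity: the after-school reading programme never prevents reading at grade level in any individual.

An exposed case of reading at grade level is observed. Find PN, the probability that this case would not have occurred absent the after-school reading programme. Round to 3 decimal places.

p₁ = P(outcome | exposed) = 764/2670 = 0.28614
p₀ = P(outcome | unexposed) = 673/2976 = 0.22614
Under exogeneity and monotonicity, PN = (p₁ − p₀) / p₁.
PN = (0.28614 − 0.22614) / 0.28614 = 0.06 / 0.28614 ≈ 0.2097

PN ≈ 0.210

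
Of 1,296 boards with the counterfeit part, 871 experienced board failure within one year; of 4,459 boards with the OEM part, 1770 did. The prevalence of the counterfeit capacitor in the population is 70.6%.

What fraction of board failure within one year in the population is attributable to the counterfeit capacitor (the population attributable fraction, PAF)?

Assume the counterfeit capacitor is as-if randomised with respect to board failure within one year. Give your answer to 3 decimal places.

p₁ = P(outcome | exposed) = 871/1296 = 0.67207
p₀ = P(outcome | unexposed) = 1770/4459 = 0.39695
Overall risk P(Y=1) = π·p₁ + (1−π)·p₀ = 0.706×0.67207 + 0.294×0.39695 = 0.59118.
Under exogeneity, PAF = [P(Y=1) − p₀] / P(Y=1).
PAF = (0.59118 − 0.39695) / 0.59118 ≈ 0.3285

PAF ≈ 0.329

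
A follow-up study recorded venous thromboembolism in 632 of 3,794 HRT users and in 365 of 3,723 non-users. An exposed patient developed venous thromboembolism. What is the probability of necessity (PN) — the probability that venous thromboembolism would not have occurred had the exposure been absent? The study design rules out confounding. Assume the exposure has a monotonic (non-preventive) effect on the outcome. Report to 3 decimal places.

PN ≈ 0.411

p₁ = P(outcome | exposed) = 632/3794 = 0.16658
p₀ = P(outcome | unexposed) = 365/3723 = 0.098039
Under exogeneity and monotonicity, PN = (p₁ − p₀) / p₁.
PN = (0.16658 − 0.098039) / 0.16658 = 0.06854 / 0.16658 ≈ 0.4115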